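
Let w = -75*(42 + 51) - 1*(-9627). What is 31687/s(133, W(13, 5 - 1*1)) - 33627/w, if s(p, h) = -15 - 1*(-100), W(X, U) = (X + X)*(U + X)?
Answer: 1591679/4420 ≈ 360.11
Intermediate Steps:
W(X, U) = 2*X*(U + X) (W(X, U) = (2*X)*(U + X) = 2*X*(U + X))
s(p, h) = 85 (s(p, h) = -15 + 100 = 85)
w = 2652 (w = -75*93 + 9627 = -6975 + 9627 = 2652)
31687/s(133, W(13, 5 - 1*1)) - 33627/w = 31687/85 - 33627/2652 = 31687*(1/85) - 33627*1/2652 = 31687/85 - 11209/884 = 1591679/4420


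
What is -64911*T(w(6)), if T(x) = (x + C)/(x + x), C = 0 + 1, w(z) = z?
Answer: -151459/4 ≈ -37865.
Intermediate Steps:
C = 1
T(x) = (1 + x)/(2*x) (T(x) = (x + 1)/(x + x) = (1 + x)/((2*x)) = (1 + x)*(1/(2*x)) = (1 + x)/(2*x))
-64911*T(w(6)) = -64911*(1 + 6)/(2*6) = -64911*7/(2*6) = -64911*7/12 = -151459/4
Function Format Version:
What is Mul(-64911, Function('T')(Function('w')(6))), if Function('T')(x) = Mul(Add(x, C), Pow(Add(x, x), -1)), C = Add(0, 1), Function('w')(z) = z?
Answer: Rational(-151459, 4) ≈ -37865.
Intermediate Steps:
C = 1
Function('T')(x) = Mul(Rational(1, 2), Pow(x, -1), Add(1, x)) (Function('T')(x) = Mul(Add(x, 1), Pow(Add(x, x), -1)) = Mul(Add(1, x), Pow(Mul(2, x), -1)) = Mul(Add(1, x), Mul(Rational(1, 2), Pow(x, -1))) = Mul(Rational(1, 2), Pow(x, -1), Add(1, x)))
Mul(-64911, Function('T')(Function('w')(6))) = Mul(-64911, Mul(Rational(1, 2), Pow(6, -1), Add(1, 6))) = Mul(-64911, Mul(Rational(1, 2), Rational(1, 6), 7)) = Mul(-64911, Rational(7, 12)) = Rational(-151459, 4)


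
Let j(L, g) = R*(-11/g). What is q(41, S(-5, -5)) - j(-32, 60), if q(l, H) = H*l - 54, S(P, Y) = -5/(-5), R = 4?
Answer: -184/15 ≈ -12.267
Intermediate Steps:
S(P, Y) = 1 (S(P, Y) = -5*(-1/5) = 1)
q(l, H) = -54 + H*l
j(L, g) = -44/g (j(L, g) = 4*(-11/g) = -44/g)
q(41, S(-5, -5)) - j(-32, 60) = (-54 + 1*41) - (-44)/60 = (-54 + 41) - (-44)/60 = -13 - 1*(-11/15) = -13 + 11/15 = -184/15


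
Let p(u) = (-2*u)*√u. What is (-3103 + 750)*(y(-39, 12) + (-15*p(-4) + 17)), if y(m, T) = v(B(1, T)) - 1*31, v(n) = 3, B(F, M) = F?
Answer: 25883 + 564720*I ≈ 25883.0 + 5.6472e+5*I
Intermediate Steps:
p(u) = -2*u^(3/2)
y(m, T) = -28 (y(m, T) = 3 - 1*31 = 3 - 31 = -28)
(-3103 + 750)*(y(-39, 12) + (-15*p(-4) + 17)) = (-3103 + 750)*(-28 + (-(-30)*(-4)^(3/2) + 17)) = -2353*(-28 + (-(-30)*(-8*I) + 17)) = -2353*(-28 + (-240*I + 17)) = -2353*(-28 + (17 - 240*I)) = -2353*(-11 - 240*I) = 25883 + 564720*I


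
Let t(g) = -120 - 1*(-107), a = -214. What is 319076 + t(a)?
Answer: 319063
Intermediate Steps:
t(g) = -13 (t(g) = -120 + 107 = -13)
319076 + t(a) = 319076 - 13 = 319063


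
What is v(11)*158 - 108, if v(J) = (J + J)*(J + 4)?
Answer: 52032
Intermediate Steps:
v(J) = 2*J*(4 + J) (v(J) = (2*J)*(4 + J) = 2*J*(4 + J))
v(11)*158 - 108 = (2*11*(4 + 11))*158 - 108 = (2*11*15)*158 - 108 = 330*158 - 108 = 52140 - 108 = 52032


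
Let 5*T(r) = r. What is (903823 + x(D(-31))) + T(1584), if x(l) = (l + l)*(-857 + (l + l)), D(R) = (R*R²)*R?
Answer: 17049910694549/5 ≈ 3.4100e+12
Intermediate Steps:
T(r) = r/5
D(R) = R⁴ (D(R) = R³*R = R⁴)
x(l) = 2*l*(-857 + 2*l) (x(l) = (2*l)*(-857 + 2*l) = 2*l*(-857 + 2*l))
(903823 + x(D(-31))) + T(1584) = (903823 + 2*(-31)⁴*(-857 + 2*(-31)⁴)) + (⅕)*1584 = (903823 + 2*923521*(-857 + 2*923521)) + 1584/5 = (903823 + 2*923521*(-857 + 1847042)) + 1584/5 = (903823 + 2*923521*1846185) + 1584/5 = (903823 + 3409981234770) + 1584/5 = 3409982138593 + 1584/5 = 17049910694549/5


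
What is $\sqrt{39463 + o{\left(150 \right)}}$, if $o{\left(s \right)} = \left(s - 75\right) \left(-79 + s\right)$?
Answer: $2 \sqrt{11197} \approx 211.63$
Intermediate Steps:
$o{\left(s \right)} = \left(-79 + s\right) \left(-75 + s\right)$ ($o{\left(s \right)} = \left(-75 + s\right) \left(-79 + s\right) = \left(-79 + s\right) \left(-75 + s\right)$)
$\sqrt{39463 + o{\left(150 \right)}} = \sqrt{39463 + \left(5925 + 150^{2} - 23100\right)} = \sqrt{39463 + \left(5925 + 22500 - 23100\right)} = \sqrt{39463 + 5325} = \sqrt{44788} = 2 \sqrt{11197}$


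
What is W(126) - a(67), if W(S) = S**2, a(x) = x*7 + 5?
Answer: 15402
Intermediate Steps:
a(x) = 5 + 7*x (a(x) = 7*x + 5 = 5 + 7*x)
W(126) - a(67) = 126**2 - (5 + 7*67) = 15876 - (5 + 469) = 15876 - 1*474 = 15876 - 474 = 15402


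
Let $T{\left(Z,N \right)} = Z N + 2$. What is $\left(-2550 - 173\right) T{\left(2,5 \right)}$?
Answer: $-32676$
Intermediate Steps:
$T{\left(Z,N \right)} = 2 + N Z$ ($T{\left(Z,N \right)} = N Z + 2 = 2 + N Z$)
$\left(-2550 - 173\right) T{\left(2,5 \right)} = \left(-2550 - 173\right) \left(2 + 5 \cdot 2\right) = - 2723 \left(2 + 10\right) = \left(-2723\right) 12 = -32676$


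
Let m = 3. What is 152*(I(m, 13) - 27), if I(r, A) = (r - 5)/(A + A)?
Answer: -53504/13 ≈ -4115.7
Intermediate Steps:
I(r, A) = (-5 + r)/(2*A) (I(r, A) = (-5 + r)/((2*A)) = (-5 + r)*(1/(2*A)) = (-5 + r)/(2*A))
152*(I(m, 13) - 27) = 152*((1/2)*(-5 + 3)/13 - 27) = 152*((1/2)*(1/13)*(-2) - 27) = 152*(-1/13 - 27) = 152*(-352/13) = -53504/13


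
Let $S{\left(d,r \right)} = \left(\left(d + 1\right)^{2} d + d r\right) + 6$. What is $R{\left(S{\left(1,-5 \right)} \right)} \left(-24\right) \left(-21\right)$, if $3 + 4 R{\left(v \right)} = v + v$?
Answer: $882$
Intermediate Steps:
$S{\left(d,r \right)} = 6 + d r + d \left(1 + d\right)^{2}$ ($S{\left(d,r \right)} = \left(\left(1 + d\right)^{2} d + d r\right) + 6 = \left(d \left(1 + d\right)^{2} + d r\right) + 6 = \left(d r + d \left(1 + d\right)^{2}\right) + 6 = 6 + d r + d \left(1 + d\right)^{2}$)
$R{\left(v \right)} = - \frac{3}{4} + \frac{v}{2}$ ($R{\left(v \right)} = - \frac{3}{4} + \frac{v + v}{4} = - \frac{3}{4} + \frac{2 v}{4} = - \frac{3}{4} + \frac{v}{2}$)
$R{\left(S{\left(1,-5 \right)} \right)} \left(-24\right) \left(-21\right) = \left(- \frac{3}{4} + \frac{6 + 1 \left(-5\right) + 1 \left(1 + 1\right)^{2}}{2}\right) \left(-24\right) \left(-21\right) = \left(- \frac{3}{4} + \frac{6 - 5 + 1 \cdot 2^{2}}{2}\right) \left(-24\right) \left(-21\right) = \left(- \frac{3}{4} + \frac{6 - 5 + 1 \cdot 4}{2}\right) \left(-24\right) \left(-21\right) = \left(- \frac{3}{4} + \frac{6 - 5 + 4}{2}\right) \left(-24\right) \left(-21\right) = \left(- \frac{3}{4} + \frac{1}{2} \cdot 5\right) \left(-24\right) \left(-21\right) = \left(- \frac{3}{4} + \frac{5}{2}\right) \left(-24\right) \left(-21\right) = \frac{7}{4} \left(-24\right) \left(-21\right) = \left(-42\right) \left(-21\right) = 882$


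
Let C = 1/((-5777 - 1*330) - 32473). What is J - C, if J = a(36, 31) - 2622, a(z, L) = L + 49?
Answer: -98070359/38580 ≈ -2542.0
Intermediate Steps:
a(z, L) = 49 + L
J = -2542 (J = (49 + 31) - 2622 = 80 - 2622 = -2542)
C = -1/38580 (C = 1/((-5777 - 330) - 32473) = 1/(-6107 - 32473) = 1/(-38580) = -1/38580 ≈ -2.5920e-5)
J - C = -2542 - 1*(-1/38580) = -2542 + 1/38580 = -98070359/38580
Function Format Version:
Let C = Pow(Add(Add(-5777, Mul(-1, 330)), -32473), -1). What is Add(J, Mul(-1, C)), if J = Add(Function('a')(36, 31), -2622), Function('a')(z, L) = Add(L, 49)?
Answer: Rational(-98070359, 38580) ≈ -2542.0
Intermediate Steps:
Function('a')(z, L) = Add(49, L)
J = -2542 (J = Add(Add(49, 31), -2622) = Add(80, -2622) = -2542)
C = Rational(-1, 38580) (C = Pow(Add(Add(-5777, -330), -32473), -1) = Pow(Add(-6107, -32473), -1) = Pow(-38580, -1) = Rational(-1, 38580) ≈ -2.5920e-5)
Add(J, Mul(-1, C)) = Add(-2542, Mul(-1, Rational(-1, 38580))) = Add(-2542, Rational(1, 38580)) = Rational(-98070359, 38580)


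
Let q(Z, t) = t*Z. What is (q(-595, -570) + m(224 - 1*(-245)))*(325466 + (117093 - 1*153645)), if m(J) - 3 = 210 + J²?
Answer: 161596534136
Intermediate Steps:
m(J) = 213 + J² (m(J) = 3 + (210 + J²) = 213 + J²)
q(Z, t) = Z*t
(q(-595, -570) + m(224 - 1*(-245)))*(325466 + (117093 - 1*153645)) = (-595*(-570) + (213 + (224 - 1*(-245))²))*(325466 + (117093 - 1*153645)) = (339150 + (213 + (224 + 245)²))*(325466 + (117093 - 153645)) = (339150 + (213 + 469²))*(325466 - 36552) = (339150 + (213 + 219961))*288914 = (339150 + 220174)*288914 = 559324*288914 = 161596534136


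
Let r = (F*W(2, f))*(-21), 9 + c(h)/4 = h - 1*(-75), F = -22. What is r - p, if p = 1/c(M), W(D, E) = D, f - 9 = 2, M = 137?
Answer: 750287/812 ≈ 924.00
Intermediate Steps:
f = 11 (f = 9 + 2 = 11)
c(h) = 264 + 4*h (c(h) = -36 + 4*(h - 1*(-75)) = -36 + 4*(h + 75) = -36 + 4*(75 + h) = -36 + (300 + 4*h) = 264 + 4*h)
r = 924 (r = -22*2*(-21) = -44*(-21) = 924)
p = 1/812 (p = 1/(264 + 4*137) = 1/(264 + 548) = 1/812 ≈ 0.0012315)
r - p = 924 - 1*1/812 = 924 - 1/812 = 750287/812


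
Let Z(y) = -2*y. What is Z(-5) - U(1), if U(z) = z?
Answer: 9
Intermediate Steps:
Z(-5) - U(1) = -2*(-5) - 1*1 = 10 - 1 = 9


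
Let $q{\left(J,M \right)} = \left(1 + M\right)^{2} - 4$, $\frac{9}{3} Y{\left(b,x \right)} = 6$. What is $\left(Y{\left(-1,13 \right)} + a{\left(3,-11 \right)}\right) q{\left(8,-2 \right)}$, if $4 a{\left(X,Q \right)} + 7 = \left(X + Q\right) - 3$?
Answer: $\frac{15}{2} \approx 7.5$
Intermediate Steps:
$Y{\left(b,x \right)} = 2$ ($Y{\left(b,x \right)} = \frac{1}{3} \cdot 6 = 2$)
$a{\left(X,Q \right)} = - \frac{5}{2} + \frac{Q}{4} + \frac{X}{4}$ ($a{\left(X,Q \right)} = - \frac{7}{4} + \frac{\left(X + Q\right) - 3}{4} = - \frac{7}{4} + \frac{\left(Q + X\right) - 3}{4} = - \frac{7}{4} + \frac{-3 + Q + X}{4} = - \frac{7}{4} + \left(- \frac{3}{4} + \frac{Q}{4} + \frac{X}{4}\right) = - \frac{5}{2} + \frac{Q}{4} + \frac{X}{4}$)
$q{\left(J,M \right)} = -4 + \left(1 + M\right)^{2}$ ($q{\left(J,M \right)} = \left(1 + M\right)^{2} - 4 = -4 + \left(1 + M\right)^{2}$)
$\left(Y{\left(-1,13 \right)} + a{\left(3,-11 \right)}\right) q{\left(8,-2 \right)} = \left(2 + \left(- \frac{5}{2} + \frac{1}{4} \left(-11\right) + \frac{1}{4} \cdot 3\right)\right) \left(-4 + \left(1 - 2\right)^{2}\right) = \left(2 - \frac{9}{2}\right) \left(-4 + \left(-1\right)^{2}\right) = \left(2 - \frac{9}{2}\right) \left(-4 + 1\right) = \left(- \frac{5}{2}\right) \left(-3\right) = \frac{15}{2}$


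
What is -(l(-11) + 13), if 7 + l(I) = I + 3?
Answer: 2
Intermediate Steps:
l(I) = -4 + I (l(I) = -7 + (I + 3) = -7 + (3 + I) = -4 + I)
-(l(-11) + 13) = -((-4 - 11) + 13) = -(-15 + 13) = -1*(-2) = 2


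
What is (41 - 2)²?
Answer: 1521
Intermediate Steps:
(41 - 2)² = 39² = 1521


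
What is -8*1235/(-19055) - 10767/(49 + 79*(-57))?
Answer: 49834141/16974194 ≈ 2.9359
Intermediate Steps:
-8*1235/(-19055) - 10767/(49 + 79*(-57)) = -9880*(-1/19055) - 10767/(49 - 4503) = 1976/3811 - 10767/(-4454) = 1976/3811 - 10767*(-1/4454) = 1976/3811 + 10767/4454 = 49834141/16974194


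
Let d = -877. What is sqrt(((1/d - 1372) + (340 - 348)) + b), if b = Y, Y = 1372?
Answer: I*sqrt(6153909)/877 ≈ 2.8286*I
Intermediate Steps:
b = 1372
sqrt(((1/d - 1372) + (340 - 348)) + b) = sqrt(((1/(-877) - 1372) + (340 - 348)) + 1372) = sqrt(((-1/877 - 1372) - 8) + 1372) = sqrt((-1203245/877 - 8) + 1372) = sqrt(-1210261/877 + 1372) = sqrt(-7017/877) = I*sqrt(6153909)/877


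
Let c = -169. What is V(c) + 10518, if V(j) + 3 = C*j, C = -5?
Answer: 11360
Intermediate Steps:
V(j) = -3 - 5*j
V(c) + 10518 = (-3 - 5*(-169)) + 10518 = (-3 + 845) + 10518 = 842 + 10518 = 11360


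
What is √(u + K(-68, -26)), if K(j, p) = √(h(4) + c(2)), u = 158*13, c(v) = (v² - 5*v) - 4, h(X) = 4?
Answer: √(2054 + I*√6) ≈ 45.321 + 0.027*I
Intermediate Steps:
c(v) = -4 + v² - 5*v
u = 2054
K(j, p) = I*√6 (K(j, p) = √(4 + (-4 + 2² - 5*2)) = √(4 + (-4 + 4 - 10)) = √(4 - 10) = √(-6) = I*√6)
√(u + K(-68, -26)) = √(2054 + I*√6)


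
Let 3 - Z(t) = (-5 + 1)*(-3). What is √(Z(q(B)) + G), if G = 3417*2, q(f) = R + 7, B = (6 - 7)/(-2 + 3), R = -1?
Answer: 5*√273 ≈ 82.614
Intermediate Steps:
B = -1 (B = -1/1 = -1*1 = -1)
q(f) = 6 (q(f) = -1 + 7 = 6)
Z(t) = -9 (Z(t) = 3 - (-5 + 1)*(-3) = 3 - (-4)*(-3) = 3 - 1*12 = 3 - 12 = -9)
G = 6834
√(Z(q(B)) + G) = √(-9 + 6834) = √6825 = 5*√273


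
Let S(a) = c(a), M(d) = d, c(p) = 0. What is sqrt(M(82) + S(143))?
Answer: sqrt(82) ≈ 9.0554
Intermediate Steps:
S(a) = 0
sqrt(M(82) + S(143)) = sqrt(82 + 0) = sqrt(82)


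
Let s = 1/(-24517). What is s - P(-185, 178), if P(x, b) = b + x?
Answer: 171618/24517 ≈ 7.0000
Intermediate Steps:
s = -1/24517 ≈ -4.0788e-5
s - P(-185, 178) = -1/24517 - (178 - 185) = -1/24517 - 1*(-7) = -1/24517 + 7 = 171618/24517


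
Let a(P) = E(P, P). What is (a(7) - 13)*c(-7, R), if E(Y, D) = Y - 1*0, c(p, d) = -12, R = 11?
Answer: 72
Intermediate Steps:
E(Y, D) = Y (E(Y, D) = Y + 0 = Y)
a(P) = P
(a(7) - 13)*c(-7, R) = (7 - 13)*(-12) = -6*(-12) = 72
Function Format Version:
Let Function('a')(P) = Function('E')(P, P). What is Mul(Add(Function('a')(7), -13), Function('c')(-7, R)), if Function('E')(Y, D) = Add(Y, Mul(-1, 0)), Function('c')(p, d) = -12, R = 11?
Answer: 72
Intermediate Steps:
Function('E')(Y, D) = Y (Function('E')(Y, D) = Add(Y, 0) = Y)
Function('a')(P) = P
Mul(Add(Function('a')(7), -13), Function('c')(-7, R)) = Mul(Add(7, -13), -12) = Mul(-6, -12) = 72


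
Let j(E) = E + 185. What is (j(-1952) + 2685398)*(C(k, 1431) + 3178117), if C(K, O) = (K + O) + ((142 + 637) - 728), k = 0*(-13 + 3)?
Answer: 8532870443969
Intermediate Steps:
j(E) = 185 + E
k = 0 (k = 0*(-10) = 0)
C(K, O) = 51 + K + O (C(K, O) = (K + O) + (779 - 728) = (K + O) + 51 = 51 + K + O)
(j(-1952) + 2685398)*(C(k, 1431) + 3178117) = ((185 - 1952) + 2685398)*((51 + 0 + 1431) + 3178117) = (-1767 + 2685398)*(1482 + 3178117) = 2683631*3179599 = 8532870443969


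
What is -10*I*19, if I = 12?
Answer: -2280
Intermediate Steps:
-10*I*19 = -10*12*19 = -120*19 = -2280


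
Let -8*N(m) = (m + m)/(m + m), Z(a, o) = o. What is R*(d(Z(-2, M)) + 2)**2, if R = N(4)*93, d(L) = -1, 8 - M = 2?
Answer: -93/8 ≈ -11.625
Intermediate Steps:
M = 6 (M = 8 - 1*2 = 8 - 2 = 6)
N(m) = -1/8 (N(m) = -(m + m)/(8*(m + m)) = -2*m/(8*(2*m)) = -2*m*1/(2*m)/8 = -1/8*1 = -1/8)
R = -93/8 (R = -1/8*93 = -93/8 ≈ -11.625)
R*(d(Z(-2, M)) + 2)**2 = -93*(-1 + 2)**2/8 = -93/8*1**2 = -93/8*1 = -93/8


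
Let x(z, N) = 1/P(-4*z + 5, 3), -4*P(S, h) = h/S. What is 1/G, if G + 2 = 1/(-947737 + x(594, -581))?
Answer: -2833727/5667457 ≈ -0.50000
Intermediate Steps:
P(S, h) = -h/(4*S)
x(z, N) = -20/3 + 16*z/3 (x(z, N) = 1/(-¼*3/(-4*z + 5)) = 1/(-¼*3/(5 - 4*z)) = 1/(-3/(4*(5 - 4*z))) = -20/3 + 16*z/3)
G = -5667457/2833727 (G = -2 + 1/(-947737 + (-20/3 + (16/3)*594)) = -2 + 1/(-947737 + (-20/3 + 3168)) = -2 + 1/(-947737 + 9484/3) = -2 + 1/(-2833727/3) = -2 - 3/2833727 = -5667457/2833727 ≈ -2.0000)
1/G = 1/(-5667457/2833727) = -2833727/5667457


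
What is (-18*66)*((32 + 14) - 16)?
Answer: -35640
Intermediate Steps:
(-18*66)*((32 + 14) - 16) = -1188*(46 - 16) = -1188*30 = -35640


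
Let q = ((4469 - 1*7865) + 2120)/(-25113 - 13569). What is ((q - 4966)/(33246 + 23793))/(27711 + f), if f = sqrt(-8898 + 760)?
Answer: -295727998672/94127671982695449 + 96046768*I*sqrt(8138)/847149047844259041 ≈ -3.1418e-6 + 1.0228e-8*I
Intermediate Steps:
f = I*sqrt(8138) (f = sqrt(-8138) = I*sqrt(8138) ≈ 90.211*I)
q = 638/19341 (q = ((4469 - 7865) + 2120)/(-38682) = (-3396 + 2120)*(-1/38682) = -1276*(-1/38682) = 638/19341 ≈ 0.032987)
((q - 4966)/(33246 + 23793))/(27711 + f) = ((638/19341 - 4966)/(33246 + 23793))/(27711 + I*sqrt(8138)) = (-96046768/19341/57039)/(27711 + I*sqrt(8138)) = (-96046768/19341*1/57039)/(27711 + I*sqrt(8138)) = -96046768/(1103191299*(27711 + I*sqrt(8138)))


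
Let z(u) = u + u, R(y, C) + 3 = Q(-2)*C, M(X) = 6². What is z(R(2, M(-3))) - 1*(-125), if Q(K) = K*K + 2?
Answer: 551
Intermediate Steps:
M(X) = 36
Q(K) = 2 + K² (Q(K) = K² + 2 = 2 + K²)
R(y, C) = -3 + 6*C (R(y, C) = -3 + (2 + (-2)²)*C = -3 + (2 + 4)*C = -3 + 6*C)
z(u) = 2*u
z(R(2, M(-3))) - 1*(-125) = 2*(-3 + 6*36) - 1*(-125) = 2*(-3 + 216) + 125 = 2*213 + 125 = 426 + 125 = 551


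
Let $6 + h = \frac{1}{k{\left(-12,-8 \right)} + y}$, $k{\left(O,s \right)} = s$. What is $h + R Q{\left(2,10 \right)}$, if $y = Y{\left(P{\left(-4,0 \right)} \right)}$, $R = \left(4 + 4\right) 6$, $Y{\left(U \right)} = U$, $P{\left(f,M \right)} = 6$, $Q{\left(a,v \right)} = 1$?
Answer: $\frac{83}{2} \approx 41.5$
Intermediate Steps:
$R = 48$ ($R = 8 \cdot 6 = 48$)
$y = 6$
$h = - \frac{13}{2}$ ($h = -6 + \frac{1}{-8 + 6} = -6 + \frac{1}{-2} = -6 - \frac{1}{2} = - \frac{13}{2} \approx -6.5$)
$h + R Q{\left(2,10 \right)} = - \frac{13}{2} + 48 \cdot 1 = - \frac{13}{2} + 48 = \frac{83}{2}$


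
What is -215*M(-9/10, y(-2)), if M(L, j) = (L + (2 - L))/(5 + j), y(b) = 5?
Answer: -43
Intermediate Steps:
M(L, j) = 2/(5 + j)
-215*M(-9/10, y(-2)) = -430/(5 + 5) = -430/10 = -215*⅕ = -43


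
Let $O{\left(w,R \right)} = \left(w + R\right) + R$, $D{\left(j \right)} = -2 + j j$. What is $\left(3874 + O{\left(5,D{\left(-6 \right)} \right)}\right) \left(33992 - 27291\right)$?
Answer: $26448847$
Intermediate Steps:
$D{\left(j \right)} = -2 + j^{2}$
$O{\left(w,R \right)} = w + 2 R$ ($O{\left(w,R \right)} = \left(R + w\right) + R = w + 2 R$)
$\left(3874 + O{\left(5,D{\left(-6 \right)} \right)}\right) \left(33992 - 27291\right) = \left(3874 + \left(5 + 2 \left(-2 + \left(-6\right)^{2}\right)\right)\right) \left(33992 - 27291\right) = \left(3874 + \left(5 + 2 \left(-2 + 36\right)\right)\right) 6701 = \left(3874 + \left(5 + 2 \cdot 34\right)\right) 6701 = \left(3874 + \left(5 + 68\right)\right) 6701 = \left(3874 + 73\right) 6701 = 3947 \cdot 6701 = 26448847$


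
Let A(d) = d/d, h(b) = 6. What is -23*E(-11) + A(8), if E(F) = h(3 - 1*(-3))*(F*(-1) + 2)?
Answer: -1793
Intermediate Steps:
E(F) = 12 - 6*F (E(F) = 6*(F*(-1) + 2) = 6*(-F + 2) = 6*(2 - F) = 12 - 6*F)
A(d) = 1
-23*E(-11) + A(8) = -23*(12 - 6*(-11)) + 1 = -23*(12 + 66) + 1 = -23*78 + 1 = -1794 + 1 = -1793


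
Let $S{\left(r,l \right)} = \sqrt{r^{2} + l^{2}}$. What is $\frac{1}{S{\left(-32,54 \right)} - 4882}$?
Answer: $- \frac{2441}{11914992} - \frac{\sqrt{985}}{11914992} \approx -0.0002075$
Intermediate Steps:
$S{\left(r,l \right)} = \sqrt{l^{2} + r^{2}}$
$\frac{1}{S{\left(-32,54 \right)} - 4882} = \frac{1}{\sqrt{54^{2} + \left(-32\right)^{2}} - 4882} = \frac{1}{\sqrt{2916 + 1024} - 4882} = \frac{1}{\sqrt{3940} - 4882} = \frac{1}{2 \sqrt{985} - 4882} = \frac{1}{-4882 + 2 \sqrt{985}}$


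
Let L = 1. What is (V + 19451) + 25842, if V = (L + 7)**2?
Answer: 45357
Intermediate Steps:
V = 64 (V = (1 + 7)**2 = 8**2 = 64)
(V + 19451) + 25842 = (64 + 19451) + 25842 = 19515 + 25842 = 45357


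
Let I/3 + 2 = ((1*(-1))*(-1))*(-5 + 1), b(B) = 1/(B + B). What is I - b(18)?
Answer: -649/36 ≈ -18.028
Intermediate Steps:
b(B) = 1/(2*B)
I = -18 (I = -6 + 3*(((1*(-1))*(-1))*(-5 + 1)) = -6 + 3*(-1*(-1)*(-4)) = -6 + 3*(1*(-4)) = -6 + 3*(-4) = -6 - 12 = -18)
I - b(18) = -18 - 1/(2*18) = -18 - 1*1/36 = -18 - 1/36 = -649/36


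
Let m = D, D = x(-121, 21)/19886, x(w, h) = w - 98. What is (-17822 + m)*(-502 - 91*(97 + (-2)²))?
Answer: 3435281697123/19886 ≈ 1.7275e+8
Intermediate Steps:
x(w, h) = -98 + w
D = -219/19886 (D = (-98 - 121)/19886 = -219*1/19886 = -219/19886 ≈ -0.011013)
m = -219/19886 ≈ -0.011013
(-17822 + m)*(-502 - 91*(97 + (-2)²)) = (-17822 - 219/19886)*(-502 - 91*(97 + (-2)²)) = -354408511*(-502 - 91*(97 + 4))/19886 = -354408511*(-502 - 91*101)/19886 = -354408511*(-502 - 9191)/19886 = -354408511/19886*(-9693) = 3435281697123/19886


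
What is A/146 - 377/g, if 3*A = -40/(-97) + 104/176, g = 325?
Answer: -27052543/23367300 ≈ -1.1577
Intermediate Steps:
A = 2141/6402 (A = (-40/(-97) + 104/176)/3 = (-40*(-1/97) + 104*(1/176))/3 = (40/97 + 13/22)/3 = (⅓)*(2141/2134) = 2141/6402 ≈ 0.33443)
A/146 - 377/g = (2141/6402)/146 - 377/325 = (2141/6402)*(1/146) - 377*1/325 = 2141/934692 - 29/25 = -27052543/23367300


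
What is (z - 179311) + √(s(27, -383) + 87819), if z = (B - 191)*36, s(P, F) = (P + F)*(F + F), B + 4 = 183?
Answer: -179743 + √360515 ≈ -1.7914e+5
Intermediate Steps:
B = 179 (B = -4 + 183 = 179)
s(P, F) = 2*F*(F + P) (s(P, F) = (F + P)*(2*F) = 2*F*(F + P))
z = -432 (z = (179 - 191)*36 = -12*36 = -432)
(z - 179311) + √(s(27, -383) + 87819) = (-432 - 179311) + √(2*(-383)*(-383 + 27) + 87819) = -179743 + √(2*(-383)*(-356) + 87819) = -179743 + √(272696 + 87819) = -179743 + √360515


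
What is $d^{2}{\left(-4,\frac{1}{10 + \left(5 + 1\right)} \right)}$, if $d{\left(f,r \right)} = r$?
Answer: $\frac{1}{256} \approx 0.0039063$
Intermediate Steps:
$d^{2}{\left(-4,\frac{1}{10 + \left(5 + 1\right)} \right)} = \left(\frac{1}{10 + \left(5 + 1\right)}\right)^{2} = \left(\frac{1}{10 + 6}\right)^{2} = \left(\frac{1}{16}\right)^{2} = \frac{1}{256}$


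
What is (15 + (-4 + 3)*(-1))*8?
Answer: 128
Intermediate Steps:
(15 + (-4 + 3)*(-1))*8 = (15 - 1*(-1))*8 = (15 + 1)*8 = 16*8 = 128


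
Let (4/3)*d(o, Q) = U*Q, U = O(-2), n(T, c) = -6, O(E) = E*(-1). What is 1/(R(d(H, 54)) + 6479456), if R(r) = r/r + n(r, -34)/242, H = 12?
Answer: 121/784014294 ≈ 1.5433e-7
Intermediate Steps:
O(E) = -E
U = 2 (U = -1*(-2) = 2)
d(o, Q) = 3*Q/2 (d(o, Q) = 3*(2*Q)/4 = 3*Q/2)
R(r) = 118/121 (R(r) = r/r - 6/242 = 1 - 6*1/242 = 1 - 3/121 = 118/121)
1/(R(d(H, 54)) + 6479456) = 1/(118/121 + 6479456) = 1/(784014294/121) = 121/784014294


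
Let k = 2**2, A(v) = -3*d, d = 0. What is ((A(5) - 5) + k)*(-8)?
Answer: 8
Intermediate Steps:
A(v) = 0 (A(v) = -3*0 = 0)
k = 4
((A(5) - 5) + k)*(-8) = ((0 - 5) + 4)*(-8) = (-5 + 4)*(-8) = -1*(-8) = 8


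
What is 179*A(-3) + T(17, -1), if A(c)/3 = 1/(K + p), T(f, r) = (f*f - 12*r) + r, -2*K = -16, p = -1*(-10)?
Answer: 1979/6 ≈ 329.83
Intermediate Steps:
p = 10
K = 8 (K = -1/2*(-16) = 8)
T(f, r) = f**2 - 11*r (T(f, r) = (f**2 - 12*r) + r = f**2 - 11*r)
A(c) = 1/6 (A(c) = 3/(8 + 10) = 3/18 = 3*(1/18) = 1/6)
179*A(-3) + T(17, -1) = 179*(1/6) + (17**2 - 11*(-1)) = 179/6 + (289 + 11) = 179/6 + 300 = 1979/6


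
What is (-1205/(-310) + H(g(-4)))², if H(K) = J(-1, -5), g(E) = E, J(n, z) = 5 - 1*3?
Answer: 133225/3844 ≈ 34.658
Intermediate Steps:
J(n, z) = 2 (J(n, z) = 5 - 3 = 2)
H(K) = 2
(-1205/(-310) + H(g(-4)))² = (-1205/(-310) + 2)² = (-1205*(-1/310) + 2)² = (241/62 + 2)² = (365/62)² = 133225/3844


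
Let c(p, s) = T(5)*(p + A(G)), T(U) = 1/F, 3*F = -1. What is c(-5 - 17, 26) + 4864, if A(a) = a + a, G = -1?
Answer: 4936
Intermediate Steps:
F = -⅓ (F = (⅓)*(-1) = -⅓ ≈ -0.33333)
A(a) = 2*a
T(U) = -3 (T(U) = 1/(-⅓) = -3)
c(p, s) = 6 - 3*p (c(p, s) = -3*(p + 2*(-1)) = -3*(p - 2) = -3*(-2 + p) = 6 - 3*p)
c(-5 - 17, 26) + 4864 = (6 - 3*(-5 - 17)) + 4864 = (6 - 3*(-22)) + 4864 = (6 + 66) + 4864 = 72 + 4864 = 4936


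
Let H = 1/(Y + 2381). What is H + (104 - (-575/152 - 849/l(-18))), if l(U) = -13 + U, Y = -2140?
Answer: 91301537/1135592 ≈ 80.400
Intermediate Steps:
H = 1/241 (H = 1/(-2140 + 2381) = 1/241 ≈ 0.0041494)
H + (104 - (-575/152 - 849/l(-18))) = 1/241 + (104 - (-575/152 - 849/(-13 - 18))) = 1/241 + (104 - (-575*1/152 - 849/(-31))) = 1/241 + (104 - (-575/152 - 849*(-1/31))) = 1/241 + (104 - (-575/152 + 849/31)) = 1/241 + (104 - 1*111223/4712) = 1/241 + (104 - 111223/4712) = 1/241 + 378825/4712 = 91301537/1135592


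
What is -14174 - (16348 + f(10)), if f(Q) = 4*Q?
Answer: -30562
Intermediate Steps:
-14174 - (16348 + f(10)) = -14174 - (16348 + 4*10) = -14174 - (16348 + 40) = -14174 - 1*16388 = -14174 - 16388 = -30562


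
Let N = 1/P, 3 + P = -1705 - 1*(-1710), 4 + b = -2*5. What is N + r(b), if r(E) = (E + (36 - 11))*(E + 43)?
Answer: 639/2 ≈ 319.50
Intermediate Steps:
b = -14 (b = -4 - 2*5 = -4 - 10 = -14)
P = 2 (P = -3 + (-1705 - 1*(-1710)) = -3 + (-1705 + 1710) = -3 + 5 = 2)
r(E) = (25 + E)*(43 + E) (r(E) = (E + 25)*(43 + E) = (25 + E)*(43 + E))
N = 1/2 ≈ 0.50000
N + r(b) = 1/2 + (1075 + (-14)**2 + 68*(-14)) = 1/2 + (1075 + 196 - 952) = 1/2 + 319 = 639/2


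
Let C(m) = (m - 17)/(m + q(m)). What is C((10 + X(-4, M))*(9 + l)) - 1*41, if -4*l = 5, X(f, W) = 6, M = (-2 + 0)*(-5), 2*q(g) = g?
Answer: -7519/186 ≈ -40.425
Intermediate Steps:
q(g) = g/2
M = 10 (M = -2*(-5) = 10)
l = -5/4 (l = -1/4*5 = -5/4 ≈ -1.2500)
C(m) = 2*(-17 + m)/(3*m) (C(m) = (m - 17)/(m + m/2) = (-17 + m)/((3*m/2)) = (-17 + m)*(2/(3*m)) = 2*(-17 + m)/(3*m))
C((10 + X(-4, M))*(9 + l)) - 1*41 = 2*(-17 + (10 + 6)*(9 - 5/4))/(3*(((10 + 6)*(9 - 5/4)))) - 1*41 = 2*(-17 + 16*(31/4))/(3*((16*(31/4)))) - 41 = (2/3)*(-17 + 124)/124 - 41 = (2/3)*(1/124)*107 - 41 = 107/186 - 41 = -7519/186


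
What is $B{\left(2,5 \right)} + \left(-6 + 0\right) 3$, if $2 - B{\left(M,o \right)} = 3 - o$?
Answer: $-14$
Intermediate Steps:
$B{\left(M,o \right)} = -1 + o$ ($B{\left(M,o \right)} = 2 - \left(3 - o\right) = 2 + \left(-3 + o\right) = -1 + o$)
$B{\left(2,5 \right)} + \left(-6 + 0\right) 3 = \left(-1 + 5\right) + \left(-6 + 0\right) 3 = 4 - 18 = -14$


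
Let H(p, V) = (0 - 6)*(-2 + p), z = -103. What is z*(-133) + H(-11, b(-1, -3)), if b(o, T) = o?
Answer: 13777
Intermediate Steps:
H(p, V) = 12 - 6*p (H(p, V) = -6*(-2 + p) = 12 - 6*p)
z*(-133) + H(-11, b(-1, -3)) = -103*(-133) + (12 - 6*(-11)) = 13699 + (12 + 66) = 13699 + 78 = 13777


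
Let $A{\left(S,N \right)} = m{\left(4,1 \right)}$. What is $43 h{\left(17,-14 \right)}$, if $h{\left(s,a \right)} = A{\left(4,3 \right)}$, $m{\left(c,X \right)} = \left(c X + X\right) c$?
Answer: $860$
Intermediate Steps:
$m{\left(c,X \right)} = c \left(X + X c\right)$ ($m{\left(c,X \right)} = \left(X c + X\right) c = \left(X + X c\right) c = c \left(X + X c\right)$)
$A{\left(S,N \right)} = 20$ ($A{\left(S,N \right)} = 1 \cdot 4 \left(1 + 4\right) = 1 \cdot 4 \cdot 5 = 20$)
$h{\left(s,a \right)} = 20$
$43 h{\left(17,-14 \right)} = 43 \cdot 20 = 860$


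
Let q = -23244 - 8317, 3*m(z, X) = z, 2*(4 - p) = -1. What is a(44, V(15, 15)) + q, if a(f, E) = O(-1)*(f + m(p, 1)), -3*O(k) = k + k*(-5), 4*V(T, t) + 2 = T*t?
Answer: -94865/3 ≈ -31622.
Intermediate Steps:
p = 9/2 (p = 4 - ½*(-1) = 4 + ½ = 9/2 ≈ 4.5000)
m(z, X) = z/3
V(T, t) = -½ + T*t/4 (V(T, t) = -½ + (T*t)/4 = -½ + T*t/4)
O(k) = 4*k/3 (O(k) = -(k + k*(-5))/3 = -(k - 5*k)/3 = -(-4)*k/3 = 4*k/3)
a(f, E) = -2 - 4*f/3 (a(f, E) = ((4/3)*(-1))*(f + (⅓)*(9/2)) = -4*(f + 3/2)/3 = -4*(3/2 + f)/3 = -2 - 4*f/3)
q = -31561
a(44, V(15, 15)) + q = (-2 - 4/3*44) - 31561 = (-2 - 176/3) - 31561 = -182/3 - 31561 = -94865/3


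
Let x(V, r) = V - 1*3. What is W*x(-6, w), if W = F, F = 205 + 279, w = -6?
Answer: -4356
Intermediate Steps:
x(V, r) = -3 + V (x(V, r) = V - 3 = -3 + V)
F = 484
W = 484
W*x(-6, w) = 484*(-3 - 6) = 484*(-9) = -4356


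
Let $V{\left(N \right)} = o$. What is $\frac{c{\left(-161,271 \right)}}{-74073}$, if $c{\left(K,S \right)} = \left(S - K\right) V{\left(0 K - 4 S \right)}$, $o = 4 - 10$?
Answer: $\frac{864}{24691} \approx 0.034993$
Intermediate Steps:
$o = -6$ ($o = 4 - 10 = -6$)
$V{\left(N \right)} = -6$
$c{\left(K,S \right)} = - 6 S + 6 K$ ($c{\left(K,S \right)} = \left(S - K\right) \left(-6\right) = - 6 S + 6 K$)
$\frac{c{\left(-161,271 \right)}}{-74073} = \frac{\left(-6\right) 271 + 6 \left(-161\right)}{-74073} = \left(-1626 - 966\right) \left(- \frac{1}{74073}\right) = \left(-2592\right) \left(- \frac{1}{74073}\right) = \frac{864}{24691}$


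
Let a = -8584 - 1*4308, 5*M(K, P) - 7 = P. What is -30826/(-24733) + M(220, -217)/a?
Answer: 199223789/159428918 ≈ 1.2496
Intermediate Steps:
M(K, P) = 7/5 + P/5
a = -12892 (a = -8584 - 4308 = -12892)
-30826/(-24733) + M(220, -217)/a = -30826/(-24733) + (7/5 + (⅕)*(-217))/(-12892) = -30826*(-1/24733) + (7/5 - 217/5)*(-1/12892) = 30826/24733 - 42*(-1/12892) = 30826/24733 + 21/6446 = 199223789/159428918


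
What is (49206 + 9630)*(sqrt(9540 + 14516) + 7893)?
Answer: 464392548 + 117672*sqrt(6014) ≈ 4.7352e+8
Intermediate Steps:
(49206 + 9630)*(sqrt(9540 + 14516) + 7893) = 58836*(sqrt(24056) + 7893) = 58836*(2*sqrt(6014) + 7893) = 58836*(7893 + 2*sqrt(6014)) = 464392548 + 117672*sqrt(6014)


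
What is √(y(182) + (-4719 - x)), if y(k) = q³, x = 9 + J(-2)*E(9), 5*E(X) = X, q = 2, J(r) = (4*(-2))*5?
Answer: 2*I*√1162 ≈ 68.176*I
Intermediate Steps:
J(r) = -40 (J(r) = -8*5 = -40)
E(X) = X/5
x = -63 (x = 9 - 8*9 = 9 - 40*9/5 = 9 - 72 = -63)
y(k) = 8 (y(k) = 2³ = 8)
√(y(182) + (-4719 - x)) = √(8 + (-4719 - 1*(-63))) = √(8 + (-4719 + 63)) = √(8 - 4656) = √(-4648) = 2*I*√1162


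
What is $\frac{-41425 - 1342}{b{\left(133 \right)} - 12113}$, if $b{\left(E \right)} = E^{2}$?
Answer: $- \frac{42767}{5576} \approx -7.6698$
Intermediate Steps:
$\frac{-41425 - 1342}{b{\left(133 \right)} - 12113} = \frac{-41425 - 1342}{133^{2} - 12113} = \frac{-41425 + \left(-1334 + \left(-47 + 39\right)\right)}{17689 - 12113} = \frac{-41425 - 1342}{5576} = \left(-41425 - 1342\right) \frac{1}{5576} = \left(-42767\right) \frac{1}{5576} = - \frac{42767}{5576}$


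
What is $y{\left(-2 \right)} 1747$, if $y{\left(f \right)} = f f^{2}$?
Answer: $-13976$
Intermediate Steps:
$y{\left(f \right)} = f^{3}$
$y{\left(-2 \right)} 1747 = \left(-2\right)^{3} \cdot 1747 = \left(-8\right) 1747 = -13976$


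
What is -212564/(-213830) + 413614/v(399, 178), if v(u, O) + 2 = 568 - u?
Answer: 44239289904/17854805 ≈ 2477.7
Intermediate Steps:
v(u, O) = 566 - u (v(u, O) = -2 + (568 - u) = 566 - u)
-212564/(-213830) + 413614/v(399, 178) = -212564/(-213830) + 413614/(566 - 1*399) = -212564*(-1/213830) + 413614/(566 - 399) = 106282/106915 + 413614/167 = 44239289904/17854805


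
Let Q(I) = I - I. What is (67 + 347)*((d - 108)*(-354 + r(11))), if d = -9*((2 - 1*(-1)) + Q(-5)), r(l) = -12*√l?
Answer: 19785060 + 670680*√11 ≈ 2.2009e+7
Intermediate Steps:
Q(I) = 0
d = -27 (d = -9*((2 - 1*(-1)) + 0) = -9*((2 + 1) + 0) = -9*(3 + 0) = -9*3 = -27)
(67 + 347)*((d - 108)*(-354 + r(11))) = (67 + 347)*((-27 - 108)*(-354 - 12*√11)) = 414*(-135*(-354 - 12*√11)) = 414*(47790 + 1620*√11) = 19785060 + 670680*√11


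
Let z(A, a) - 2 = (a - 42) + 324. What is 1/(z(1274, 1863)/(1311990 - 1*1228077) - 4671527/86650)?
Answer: -7271061450/391815807601 ≈ -0.018557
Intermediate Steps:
z(A, a) = 284 + a (z(A, a) = 2 + ((a - 42) + 324) = 2 + ((-42 + a) + 324) = 2 + (282 + a) = 284 + a)
1/(z(1274, 1863)/(1311990 - 1*1228077) - 4671527/86650) = 1/((284 + 1863)/(1311990 - 1*1228077) - 4671527/86650) = 1/(2147/(1311990 - 1228077) - 4671527*1/86650) = 1/(2147/83913 - 4671527/86650) = 1/(-391815807601/7271061450) = -7271061450/391815807601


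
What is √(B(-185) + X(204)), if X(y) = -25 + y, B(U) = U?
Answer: I*√6 ≈ 2.4495*I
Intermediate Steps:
√(B(-185) + X(204)) = √(-185 + (-25 + 204)) = √(-185 + 179) = √(-6) = I*√6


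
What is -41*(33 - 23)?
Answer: -410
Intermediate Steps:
-41*(33 - 23) = -41*10 = -410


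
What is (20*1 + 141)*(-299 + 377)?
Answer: 12558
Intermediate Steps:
(20*1 + 141)*(-299 + 377) = (20 + 141)*78 = 161*78 = 12558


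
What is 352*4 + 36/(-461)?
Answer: 649052/461 ≈ 1407.9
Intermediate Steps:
352*4 + 36/(-461) = 1408 + 36*(-1/461) = 1408 - 36/461 = 649052/461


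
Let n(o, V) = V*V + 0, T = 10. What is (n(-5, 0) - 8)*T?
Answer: -80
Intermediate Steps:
n(o, V) = V² (n(o, V) = V² + 0 = V²)
(n(-5, 0) - 8)*T = (0² - 8)*10 = (0 - 8)*10 = -8*10 = -80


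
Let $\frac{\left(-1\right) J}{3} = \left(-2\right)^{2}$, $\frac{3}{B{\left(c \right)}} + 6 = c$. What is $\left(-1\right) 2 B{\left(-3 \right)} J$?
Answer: $-8$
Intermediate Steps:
$B{\left(c \right)} = \frac{3}{-6 + c}$
$J = -12$ ($J = - 3 \left(-2\right)^{2} = \left(-3\right) 4 = -12$)
$\left(-1\right) 2 B{\left(-3 \right)} J = \left(-1\right) 2 \frac{3}{-6 - 3} \left(-12\right) = - 2 \frac{3}{-9} \left(-12\right) = - 2 \cdot 3 \left(- \frac{1}{9}\right) \left(-12\right) = - 2 \left(\left(- \frac{1}{3}\right) \left(-12\right)\right) = \left(-2\right) 4 = -8$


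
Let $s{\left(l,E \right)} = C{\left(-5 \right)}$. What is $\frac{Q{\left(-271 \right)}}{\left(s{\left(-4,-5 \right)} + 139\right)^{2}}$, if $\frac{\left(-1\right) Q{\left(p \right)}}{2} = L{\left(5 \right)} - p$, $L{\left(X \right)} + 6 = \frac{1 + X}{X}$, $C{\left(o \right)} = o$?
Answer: $- \frac{1331}{44890} \approx -0.02965$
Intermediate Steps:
$s{\left(l,E \right)} = -5$
$L{\left(X \right)} = -6 + \frac{1 + X}{X}$
$Q{\left(p \right)} = \frac{48}{5} + 2 p$ ($Q{\left(p \right)} = - 2 \left(\left(-5 + \frac{1}{5}\right) - p\right) = - 2 \left(- \frac{24}{5} - p\right) = \frac{48}{5} + 2 p$)
$\frac{Q{\left(-271 \right)}}{\left(s{\left(-4,-5 \right)} + 139\right)^{2}} = \frac{\frac{48}{5} + 2 \left(-271\right)}{\left(-5 + 139\right)^{2}} = \frac{\frac{48}{5} - 542}{134^{2}} = - \frac{2662}{5 \cdot 17956} = \left(- \frac{2662}{5}\right) \frac{1}{17956} = - \frac{1331}{44890}$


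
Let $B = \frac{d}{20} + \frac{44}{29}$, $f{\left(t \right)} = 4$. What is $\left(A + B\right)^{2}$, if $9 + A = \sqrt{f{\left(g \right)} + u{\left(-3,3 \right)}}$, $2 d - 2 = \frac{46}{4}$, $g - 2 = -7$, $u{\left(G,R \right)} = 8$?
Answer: $\frac{339385729}{5382400} - \frac{16577 \sqrt{3}}{580} \approx 13.551$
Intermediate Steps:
$g = -5$ ($g = 2 - 7 = -5$)
$d = \frac{27}{4}$ ($d = 1 + \frac{46 \cdot \frac{1}{4}}{2} = 1 + \frac{1}{2} \cdot \frac{23}{2} = 1 + \frac{23}{4} = \frac{27}{4} \approx 6.75$)
$B = \frac{4303}{2320}$ ($B = \frac{27}{4 \cdot 20} + \frac{44}{29} = \frac{27}{4} \cdot \frac{1}{20} + 44 \cdot \frac{1}{29} = \frac{27}{80} + \frac{44}{29} = \frac{4303}{2320} \approx 1.8547$)
$A = -9 + 2 \sqrt{3}$ ($A = -9 + \sqrt{4 + 8} = -9 + \sqrt{12} = -9 + 2 \sqrt{3} \approx -5.5359$)
$\left(A + B\right)^{2} = \left(\left(-9 + 2 \sqrt{3}\right) + \frac{4303}{2320}\right)^{2} = \left(- \frac{16577}{2320} + 2 \sqrt{3}\right)^{2}$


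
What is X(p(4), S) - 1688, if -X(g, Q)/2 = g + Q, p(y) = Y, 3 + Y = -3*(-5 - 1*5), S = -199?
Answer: -1344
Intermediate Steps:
Y = 27 (Y = -3 - 3*(-5 - 1*5) = -3 - 3*(-5 - 5) = -3 - 3*(-10) = -3 + 30 = 27)
p(y) = 27
X(g, Q) = -2*Q - 2*g (X(g, Q) = -2*(g + Q) = -2*(Q + g) = -2*Q - 2*g)
X(p(4), S) - 1688 = (-2*(-199) - 2*27) - 1688 = (398 - 54) - 1688 = 344 - 1688 = -1344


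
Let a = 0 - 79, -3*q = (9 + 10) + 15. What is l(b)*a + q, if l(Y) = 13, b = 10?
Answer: -3115/3 ≈ -1038.3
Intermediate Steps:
q = -34/3 (q = -((9 + 10) + 15)/3 = -(19 + 15)/3 = -⅓*34 = -34/3 ≈ -11.333)
a = -79
l(b)*a + q = 13*(-79) - 34/3 = -1027 - 34/3 = -3115/3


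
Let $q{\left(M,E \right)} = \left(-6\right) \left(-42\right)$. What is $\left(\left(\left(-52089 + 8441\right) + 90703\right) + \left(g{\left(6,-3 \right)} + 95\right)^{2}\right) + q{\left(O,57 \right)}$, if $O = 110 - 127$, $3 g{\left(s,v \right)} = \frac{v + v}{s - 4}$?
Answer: $56143$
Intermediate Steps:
$g{\left(s,v \right)} = \frac{2 v}{3 \left(-4 + s\right)}$ ($g{\left(s,v \right)} = \frac{\left(v + v\right) \frac{1}{s - 4}}{3} = \frac{2 v \frac{1}{-4 + s}}{3} = \frac{2 v}{3 \left(-4 + s\right)}$)
$O = -17$
$q{\left(M,E \right)} = 252$
$\left(\left(\left(-52089 + 8441\right) + 90703\right) + \left(g{\left(6,-3 \right)} + 95\right)^{2}\right) + q{\left(O,57 \right)} = \left(\left(\left(-52089 + 8441\right) + 90703\right) + \left(\frac{2}{3} \left(-3\right) \frac{1}{-4 + 6} + 95\right)^{2}\right) + 252 = \left(\left(-43648 + 90703\right) + \left(\frac{2}{3} \left(-3\right) \frac{1}{2} + 95\right)^{2}\right) + 252 = \left(47055 + \left(\frac{2}{3} \left(-3\right) \frac{1}{2} + 95\right)^{2}\right) + 252 = \left(47055 + \left(-1 + 95\right)^{2}\right) + 252 = \left(47055 + 94^{2}\right) + 252 = \left(47055 + 8836\right) + 252 = 55891 + 252 = 56143$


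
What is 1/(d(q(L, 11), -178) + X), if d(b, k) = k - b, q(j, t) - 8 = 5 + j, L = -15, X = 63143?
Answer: 1/62967 ≈ 1.5881e-5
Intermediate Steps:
q(j, t) = 13 + j (q(j, t) = 8 + (5 + j) = 13 + j)
1/(d(q(L, 11), -178) + X) = 1/((-178 - (13 - 15)) + 63143) = 1/((-178 - 1*(-2)) + 63143) = 1/((-178 + 2) + 63143) = 1/(-176 + 63143) = 1/62967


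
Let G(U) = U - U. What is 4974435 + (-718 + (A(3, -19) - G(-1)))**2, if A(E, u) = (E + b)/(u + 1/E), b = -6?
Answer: 17215787761/3136 ≈ 5.4897e+6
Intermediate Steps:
G(U) = 0
A(E, u) = (-6 + E)/(u + 1/E) (A(E, u) = (E - 6)/(u + 1/E) = (-6 + E)/(u + 1/E))
4974435 + (-718 + (A(3, -19) - G(-1)))**2 = 4974435 + (-718 + (3*(-6 + 3)/(1 + 3*(-19)) - 1*0))**2 = 4974435 + (-718 + (3*(-3)/(1 - 57) + 0))**2 = 4974435 + (-718 + (3*(-3)/(-56) + 0))**2 = 4974435 + (-718 + (3*(-1/56)*(-3) + 0))**2 = 4974435 + (-718 + (9/56 + 0))**2 = 4974435 + (-718 + 9/56)**2 = 4974435 + (-40199/56)**2 = 4974435 + 1615959601/3136 = 17215787761/3136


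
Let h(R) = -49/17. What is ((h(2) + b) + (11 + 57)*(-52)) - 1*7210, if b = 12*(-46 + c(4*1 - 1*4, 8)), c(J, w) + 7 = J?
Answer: -193543/17 ≈ -11385.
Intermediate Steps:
c(J, w) = -7 + J
h(R) = -49/17 (h(R) = -49*1/17 = -49/17)
b = -636 (b = 12*(-46 + (-7 + (4*1 - 1*4))) = 12*(-46 + (-7 + (4 - 4))) = 12*(-46 + (-7 + 0)) = 12*(-46 - 7) = 12*(-53) = -636)
((h(2) + b) + (11 + 57)*(-52)) - 1*7210 = ((-49/17 - 636) + (11 + 57)*(-52)) - 1*7210 = (-10861/17 + 68*(-52)) - 7210 = (-10861/17 - 3536) - 7210 = -70973/17 - 7210 = -193543/17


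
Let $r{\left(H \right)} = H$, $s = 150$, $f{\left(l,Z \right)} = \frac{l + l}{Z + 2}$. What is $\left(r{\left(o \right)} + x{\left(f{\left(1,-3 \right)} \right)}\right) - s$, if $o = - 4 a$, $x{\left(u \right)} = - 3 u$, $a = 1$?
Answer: $-148$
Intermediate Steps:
$f{\left(l,Z \right)} = \frac{2 l}{2 + Z}$
$o = -4$ ($o = \left(-4\right) 1 = -4$)
$\left(r{\left(o \right)} + x{\left(f{\left(1,-3 \right)} \right)}\right) - s = \left(-4 - 3 \cdot 2 \cdot 1 \frac{1}{2 - 3}\right) - 150 = \left(-4 - 3 \cdot 2 \cdot 1 \frac{1}{-1}\right) - 150 = \left(-4 - 3 \cdot 2 \cdot 1 \left(-1\right)\right) - 150 = \left(-4 - -6\right) - 150 = \left(-4 + 6\right) - 150 = 2 - 150 = -148$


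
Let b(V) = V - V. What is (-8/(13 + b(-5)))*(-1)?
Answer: 8/13 ≈ 0.61539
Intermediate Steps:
b(V) = 0
(-8/(13 + b(-5)))*(-1) = (-8/(13 + 0))*(-1) = (-8/13)*(-1) = ((1/13)*(-8))*(-1) = -8/13*(-1) = 8/13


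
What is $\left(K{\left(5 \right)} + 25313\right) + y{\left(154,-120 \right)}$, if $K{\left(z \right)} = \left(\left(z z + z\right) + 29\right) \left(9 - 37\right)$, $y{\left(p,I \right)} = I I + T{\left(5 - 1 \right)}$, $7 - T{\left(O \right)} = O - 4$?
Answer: $38068$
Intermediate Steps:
$T{\left(O \right)} = 11 - O$ ($T{\left(O \right)} = 7 - \left(O - 4\right) = 7 - \left(-4 + O\right) = 11 - O$)
$y{\left(p,I \right)} = 7 + I^{2}$ ($y{\left(p,I \right)} = I I + \left(11 - \left(5 - 1\right)\right) = I^{2} + \left(11 - 4\right) = I^{2} + 7 = 7 + I^{2}$)
$K{\left(z \right)} = -812 - 28 z - 28 z^{2}$ ($K{\left(z \right)} = \left(\left(z^{2} + z\right) + 29\right) \left(-28\right) = \left(\left(z + z^{2}\right) + 29\right) \left(-28\right) = \left(29 + z + z^{2}\right) \left(-28\right) = -812 - 28 z - 28 z^{2}$)
$\left(K{\left(5 \right)} + 25313\right) + y{\left(154,-120 \right)} = \left(\left(-812 - 140 - 28 \cdot 5^{2}\right) + 25313\right) + \left(7 + \left(-120\right)^{2}\right) = \left(\left(-812 - 140 - 700\right) + 25313\right) + \left(7 + 14400\right) = \left(\left(-812 - 140 - 700\right) + 25313\right) + 14407 = \left(-1652 + 25313\right) + 14407 = 23661 + 14407 = 38068$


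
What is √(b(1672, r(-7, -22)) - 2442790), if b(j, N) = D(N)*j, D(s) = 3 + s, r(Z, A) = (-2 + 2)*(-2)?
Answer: I*√2437774 ≈ 1561.3*I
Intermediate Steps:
r(Z, A) = 0 (r(Z, A) = 0*(-2) = 0)
b(j, N) = j*(3 + N) (b(j, N) = (3 + N)*j = j*(3 + N))
√(b(1672, r(-7, -22)) - 2442790) = √(1672*(3 + 0) - 2442790) = √(1672*3 - 2442790) = √(5016 - 2442790) = √(-2437774) = I*√2437774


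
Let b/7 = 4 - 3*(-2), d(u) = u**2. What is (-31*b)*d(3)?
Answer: -19530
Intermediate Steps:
b = 70 (b = 7*(4 - 3*(-2)) = 7*(4 + 6) = 7*10 = 70)
(-31*b)*d(3) = -31*70*3**2 = -2170*9 = -19530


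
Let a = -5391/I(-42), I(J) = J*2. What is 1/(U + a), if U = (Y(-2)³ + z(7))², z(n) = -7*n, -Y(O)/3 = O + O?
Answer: 28/78934945 ≈ 3.5472e-7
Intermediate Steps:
I(J) = 2*J
Y(O) = -6*O (Y(O) = -3*(O + O) = -6*O)
a = 1797/28 (a = -5391/(2*(-42)) = -5391/(-84) = -5391*(-1/84) = 1797/28 ≈ 64.179)
U = 2819041 (U = ((-6*(-2))³ - 7*7)² = (12³ - 49)² = (1728 - 49)² = 1679² = 2819041)
1/(U + a) = 1/(2819041 + 1797/28) = 1/(78934945/28) = 28/78934945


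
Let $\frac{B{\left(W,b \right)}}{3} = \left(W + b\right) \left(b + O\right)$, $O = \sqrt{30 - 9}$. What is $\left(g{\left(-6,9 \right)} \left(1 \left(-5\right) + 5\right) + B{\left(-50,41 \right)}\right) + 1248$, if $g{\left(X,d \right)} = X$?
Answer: $141 - 27 \sqrt{21} \approx 17.27$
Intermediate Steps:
$O = \sqrt{21} \approx 4.5826$
$B{\left(W,b \right)} = 3 \left(W + b\right) \left(b + \sqrt{21}\right)$
$\left(g{\left(-6,9 \right)} \left(1 \left(-5\right) + 5\right) + B{\left(-50,41 \right)}\right) + 1248 = \left(- 6 \left(1 \left(-5\right) + 5\right) + \left(3 \cdot 41^{2} + 3 \left(-50\right) 41 + 3 \left(-50\right) \sqrt{21} + 3 \cdot 41 \sqrt{21}\right)\right) + 1248 = \left(- 6 \left(-5 + 5\right) + \left(3 \cdot 1681 - 6150 - 150 \sqrt{21} + 123 \sqrt{21}\right)\right) + 1248 = \left(\left(-6\right) 0 + \left(5043 - 6150 - 150 \sqrt{21} + 123 \sqrt{21}\right)\right) + 1248 = \left(0 - \left(1107 + 27 \sqrt{21}\right)\right) + 1248 = \left(-1107 - 27 \sqrt{21}\right) + 1248 = 141 - 27 \sqrt{21}$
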